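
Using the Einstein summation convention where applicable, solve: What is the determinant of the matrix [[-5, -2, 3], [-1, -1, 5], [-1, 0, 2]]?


Expanding along the first row, det(A) = a11*M_11 - a12*M_12 + a13*M_13, where M_1j is the (1,j) minor.
Minor M_11 = -1*2 - 5*0 = -2
Minor M_12 = -1*2 - 5*-1 = 3
Minor M_13 = -1*0 - -1*-1 = -1
det = -5*(-2) - -2*(3) + 3*(-1)
    = 10 - -6 + -3
    = 13

13


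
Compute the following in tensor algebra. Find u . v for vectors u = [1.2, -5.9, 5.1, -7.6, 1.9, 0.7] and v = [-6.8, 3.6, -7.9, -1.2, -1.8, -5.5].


The inner product u . v = sum of u_i * v_i.
Term-by-term: 1.2 * -6.8, -5.9 * 3.6, 5.1 * -7.9, -7.6 * -1.2, 1.9 * -1.8, 0.7 * -5.5
Products: -8.16, -21.24, -40.29, 9.12, -3.42, -3.85
Sum = -8.16 + -21.24 + -40.29 + 9.12 + -3.42 + -3.85 = -67.84

-67.84


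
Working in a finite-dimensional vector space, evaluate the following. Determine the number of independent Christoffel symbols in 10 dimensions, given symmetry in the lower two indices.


Christoffel symbols Gamma^k_{ij} are symmetric in i,j, so there are d * d(d+1)/2 independent symbols.
d = 10
d(d+1)/2 = 10 * 11 / 2 = 55
Total = 10 * 55 = 550

550


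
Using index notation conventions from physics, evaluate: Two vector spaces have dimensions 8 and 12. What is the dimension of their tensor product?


The dimension of a tensor product is the product of dimensions.
dim(V) = 8, dim(W) = 12
dim(V (x) W) = 8 * 12 = 96

96


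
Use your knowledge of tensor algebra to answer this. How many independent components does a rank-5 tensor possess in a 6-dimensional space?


The number of components of a rank-r tensor in d dimensions is d^r.
Here d = 6 and r = 5.
6^5 = 7776

7776


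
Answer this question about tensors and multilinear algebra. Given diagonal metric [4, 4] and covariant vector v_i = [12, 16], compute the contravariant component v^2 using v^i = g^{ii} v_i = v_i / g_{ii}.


To raise an index with a diagonal metric: v^i = v_i / g_{ii}.
For index 2: v_2 = 16, g_{22} = 4
v^2 = 16 / 4 = 4

4


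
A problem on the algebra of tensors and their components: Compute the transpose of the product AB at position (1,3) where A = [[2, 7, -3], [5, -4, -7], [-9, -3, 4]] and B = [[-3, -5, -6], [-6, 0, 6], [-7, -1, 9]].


(AB)^T_{ij} = (AB)_{ji} = sum_k A_{jk} B_{ki}.
For i=1, j=3 we need (AB)_{31}:
A_{31} * B_{11} = -9 * -3 = 27
A_{32} * B_{21} = -3 * -6 = 18
A_{33} * B_{31} = 4 * -7 = -28
Sum = 27 + 18 + -28 = 17

17


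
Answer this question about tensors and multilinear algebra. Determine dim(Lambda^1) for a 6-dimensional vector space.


The dimension of the space of p-forms on an n-dimensional space is C(n, p).
n = 6, p = 1
C(6, 1) = 6! / (1! * 5!) = 6

6


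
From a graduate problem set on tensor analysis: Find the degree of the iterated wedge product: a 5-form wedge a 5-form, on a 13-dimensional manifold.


The degree of a wedge product is the sum of the degrees of the individual forms.
Degrees: 5, 5
Total degree = 5 + 5 = 10

10


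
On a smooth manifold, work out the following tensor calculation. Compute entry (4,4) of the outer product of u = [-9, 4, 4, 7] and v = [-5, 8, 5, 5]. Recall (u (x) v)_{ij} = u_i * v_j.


The outer product entry T_{ij} = u_i * v_j.
We need i=4, j=4.
u_4 = 7, v_4 = 5
T_{4,4} = 7 * 5 = 35

35


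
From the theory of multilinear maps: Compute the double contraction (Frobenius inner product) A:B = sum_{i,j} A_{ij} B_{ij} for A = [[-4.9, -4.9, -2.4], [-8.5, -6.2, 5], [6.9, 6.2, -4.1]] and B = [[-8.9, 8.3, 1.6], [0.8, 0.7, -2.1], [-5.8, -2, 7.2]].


A:B = sum over all i,j of A_{ij} * B_{ij}.
Row 1: -4.9*-8.9=43.61, -4.9*8.3=-40.67, -2.4*1.6=-3.84 => row sum = -0.9
Row 2: -8.5*0.8=-6.8, -6.2*0.7=-4.34, 5*-2.1=-10.5 => row sum = -21.64
Row 3: 6.9*-5.8=-40.02, 6.2*-2=-12.4, -4.1*7.2=-29.52 => row sum = -81.94
Total = -0.9 + -21.64 + -81.94 = -104.48

-104.48


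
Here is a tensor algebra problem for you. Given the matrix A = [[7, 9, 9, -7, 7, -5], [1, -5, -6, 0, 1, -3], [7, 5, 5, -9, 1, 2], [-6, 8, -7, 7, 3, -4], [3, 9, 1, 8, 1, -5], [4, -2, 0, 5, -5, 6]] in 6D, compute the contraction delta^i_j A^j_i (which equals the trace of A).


The contraction (trace) of a rank-2 tensor is the sum of its diagonal elements.
Diagonal entries: A[1,1] = 7, A[2,2] = -5, A[3,3] = 5, A[4,4] = 7, A[5,5] = 1, A[6,6] = 6
Tr(A) = 7 + -5 + 5 + 7 + 1 + 6 = 21

21


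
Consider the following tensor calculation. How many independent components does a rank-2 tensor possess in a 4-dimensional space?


The number of components of a rank-r tensor in d dimensions is d^r.
Here d = 4 and r = 2.
4^2 = 16

16


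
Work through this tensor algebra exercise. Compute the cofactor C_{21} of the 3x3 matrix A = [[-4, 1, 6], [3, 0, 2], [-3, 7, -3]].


To find cofactor C_{21}, delete row 2 and column 1.
The resulting 2x2 submatrix is: [[1, 6], [7, -3]]
Minor M_{21} = 1*-3 - 6*7
  = -3 - 42 = -45
Sign = (-1)^(2+1) = (-1)^3 = -1
Cofactor C_{21} = -1 * -45 = 45

45


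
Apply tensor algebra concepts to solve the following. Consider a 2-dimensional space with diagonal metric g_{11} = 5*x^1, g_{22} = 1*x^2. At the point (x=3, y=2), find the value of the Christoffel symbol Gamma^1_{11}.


For a diagonal metric, Gamma^k_{ij} = (1/2) g^{kk} (dg_{ik}/dx_j + dg_{jk}/dx_i - dg_{ij}/dx_k).
The metric is diagonal, so g_{ab} = 0 for a != b.
At the given point: g_{11} = 15, g_{22} = 9
g^{11} = 1/15
dg_{11}/dx_1 = dg_{11}/dx_1 = 5
dg_{11}/dx_1 = dg_{11}/dx_1 = 5
dg_{11}/dx_1 = dg_{11}/dx_1 = 5
Numerator = 5 + 5 - 5 = 5
Gamma^1_{11} = 5 / (2 * 15) = 1/6

1/6


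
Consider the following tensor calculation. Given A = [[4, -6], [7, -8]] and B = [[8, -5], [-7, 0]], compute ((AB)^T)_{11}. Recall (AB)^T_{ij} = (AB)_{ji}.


(AB)^T_{ij} = (AB)_{ji} = sum_k A_{jk} B_{ki}.
For i=1, j=1 we need (AB)_{11}:
A_{11} * B_{11} = 4 * 8 = 32
A_{12} * B_{21} = -6 * -7 = 42
Sum = 32 + 42 = 74

74


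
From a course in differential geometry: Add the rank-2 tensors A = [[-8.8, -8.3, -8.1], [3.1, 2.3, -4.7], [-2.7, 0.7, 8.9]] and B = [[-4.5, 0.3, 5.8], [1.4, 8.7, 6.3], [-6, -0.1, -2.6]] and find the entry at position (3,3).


Tensor addition is component-wise: (A + B)_{ij} = A_{ij} + B_{ij}.
A_{33} = 8.9
B_{33} = -2.6
(A + B)_{33} = 8.9 + -2.6 = 6.3

6.3


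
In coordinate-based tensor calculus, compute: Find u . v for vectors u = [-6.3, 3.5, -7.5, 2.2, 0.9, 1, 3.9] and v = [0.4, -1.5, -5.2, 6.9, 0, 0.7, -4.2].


The inner product u . v = sum of u_i * v_i.
Term-by-term: -6.3 * 0.4, 3.5 * -1.5, -7.5 * -5.2, 2.2 * 6.9, 0.9 * 0, 1 * 0.7, 3.9 * -4.2
Products: -2.52, -5.25, 39, 15.18, 0, 0.7, -16.38
Sum = -2.52 + -5.25 + 39 + 15.18 + 0 + 0.7 + -16.38 = 30.73

30.73


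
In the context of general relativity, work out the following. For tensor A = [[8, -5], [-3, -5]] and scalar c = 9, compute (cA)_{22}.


Scalar multiplication: (cA)_{ij} = c * A_{ij}.
c = 9
A_{22} = -5
(cA)_{22} = 9 * -5 = -45

-45


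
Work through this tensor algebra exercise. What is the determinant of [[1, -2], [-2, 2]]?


For a 2x2 matrix [[a, b], [c, d]], det = a*d - b*c.
a = 1, b = -2, c = -2, d = 2
a*d = 1 * 2 = 2
b*c = -2 * -2 = 4
det = 2 - 4 = -2

-2


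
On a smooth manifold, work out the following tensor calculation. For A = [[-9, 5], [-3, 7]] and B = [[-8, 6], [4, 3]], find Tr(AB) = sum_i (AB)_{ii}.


Tr(AB) = sum_i (AB)_{ii} where (AB)_{ii} = sum_k A_{ik} B_{ki}.
(AB)_{11} = -9*-8 + 5*4 = 92
(AB)_{22} = -3*6 + 7*3 = 3
Tr(AB) = 92 + 3 = 95

95


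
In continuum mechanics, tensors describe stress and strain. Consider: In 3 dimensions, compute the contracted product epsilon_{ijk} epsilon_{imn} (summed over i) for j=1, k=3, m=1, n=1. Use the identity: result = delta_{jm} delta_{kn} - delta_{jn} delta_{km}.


Using the identity: epsilon_{ijk} epsilon_{imn} = delta_{jm} delta_{kn} - delta_{jn} delta_{km}.
delta_{11} = 1
delta_{31} = 0
delta_{11} = 1
delta_{31} = 0
Result = 1 * 0 - 1 * 0 = 0 - 0 = 0

0


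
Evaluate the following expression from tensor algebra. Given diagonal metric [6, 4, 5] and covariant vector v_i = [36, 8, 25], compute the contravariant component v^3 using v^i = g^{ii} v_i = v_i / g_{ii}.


To raise an index with a diagonal metric: v^i = v_i / g_{ii}.
For index 3: v_3 = 25, g_{33} = 5
v^3 = 25 / 5 = 5

5


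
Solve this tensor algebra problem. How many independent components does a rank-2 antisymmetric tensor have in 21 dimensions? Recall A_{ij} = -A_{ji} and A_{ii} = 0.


An antisymmetric rank-2 tensor satisfies A_{ij} = -A_{ji}, so diagonal entries are zero.
The independent components are the upper-triangular entries: C(n, 2) = n(n-1)/2.
n = 21
C(21, 2) = 21 * 20 / 2 = 420 / 2 = 210

210


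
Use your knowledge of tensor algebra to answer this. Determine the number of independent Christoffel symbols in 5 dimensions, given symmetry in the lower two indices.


Christoffel symbols Gamma^k_{ij} are symmetric in i,j, so there are d * d(d+1)/2 independent symbols.
d = 5
d(d+1)/2 = 5 * 6 / 2 = 15
Total = 5 * 15 = 75

75


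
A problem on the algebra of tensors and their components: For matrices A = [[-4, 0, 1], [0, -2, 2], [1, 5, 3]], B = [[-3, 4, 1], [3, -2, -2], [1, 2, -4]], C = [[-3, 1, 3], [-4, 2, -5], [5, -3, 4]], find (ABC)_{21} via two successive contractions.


(ABC)_{21} = sum_m (AB)_{2m} C_{m1}. First compute row 2 of AB.
(AB)_{21} = 0*-3 + -2*3 + 2*1 = -4
(AB)_{22} = 0*4 + -2*-2 + 2*2 = 8
(AB)_{23} = 0*1 + -2*-2 + 2*-4 = -4
Now contract with column 1 of C:
(AB)_{21} * C_{11} = -4 * -3 = 12
(AB)_{22} * C_{21} = 8 * -4 = -32
(AB)_{23} * C_{31} = -4 * 5 = -20
(ABC)_{21} = 12 + -32 + -20 = -40

-40


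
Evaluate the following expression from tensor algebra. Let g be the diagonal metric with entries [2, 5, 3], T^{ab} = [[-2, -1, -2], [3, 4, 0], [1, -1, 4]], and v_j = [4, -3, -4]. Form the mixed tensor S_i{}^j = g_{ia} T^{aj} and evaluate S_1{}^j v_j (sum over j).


Step 1: lower the first index. For a diagonal metric, g_{ia} T^{aj} = g_{ii} T^{ij} (no sum on i).
g_{11} = 2
S_1{}^1 = 2 * T^{11} = 2 * -2 = -4
S_1{}^2 = 2 * T^{12} = 2 * -1 = -2
S_1{}^3 = 2 * T^{13} = 2 * -2 = -4
Step 2: contract S_1{}^j with v_j.
S_1{}^1 * v_1 = -4 * 4 = -16
S_1{}^2 * v_2 = -2 * -3 = 6
S_1{}^3 * v_3 = -4 * -4 = 16
Result = -16 + 6 + 16 = 6

6


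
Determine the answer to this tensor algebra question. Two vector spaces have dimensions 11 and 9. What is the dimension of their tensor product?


The dimension of a tensor product is the product of dimensions.
dim(V) = 11, dim(W) = 9
dim(V (x) W) = 11 * 9 = 99

99


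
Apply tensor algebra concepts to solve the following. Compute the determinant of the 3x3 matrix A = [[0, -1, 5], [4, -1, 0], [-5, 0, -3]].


Expanding along the first row, det(A) = a11*M_11 - a12*M_12 + a13*M_13, where M_1j is the (1,j) minor.
Minor M_11 = -1*-3 - 0*0 = 3
Minor M_12 = 4*-3 - 0*-5 = -12
Minor M_13 = 4*0 - -1*-5 = -5
det = 0*(3) - -1*(-12) + 5*(-5)
    = 0 - 12 + -25
    = -37

-37


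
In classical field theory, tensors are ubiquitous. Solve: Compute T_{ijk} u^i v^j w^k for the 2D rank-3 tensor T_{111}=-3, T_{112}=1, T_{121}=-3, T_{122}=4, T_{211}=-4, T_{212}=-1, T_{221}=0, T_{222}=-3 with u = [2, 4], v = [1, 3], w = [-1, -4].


S = sum over i,j,k of T_{ijk} u_i v_j w_k. Expanding all 8 terms:
T_{111}*u_1*v_1*w_1 = -3*2*1*-1 = 6  (running total: 6)
T_{112}*u_1*v_1*w_2 = 1*2*1*-4 = -8  (running total: -2)
T_{121}*u_1*v_2*w_1 = -3*2*3*-1 = 18  (running total: 16)
T_{122}*u_1*v_2*w_2 = 4*2*3*-4 = -96  (running total: -80)
T_{211}*u_2*v_1*w_1 = -4*4*1*-1 = 16  (running total: -64)
T_{212}*u_2*v_1*w_2 = -1*4*1*-4 = 16  (running total: -48)
T_{221}*u_2*v_2*w_1 = 0*4*3*-1 = 0  (running total: -48)
T_{222}*u_2*v_2*w_2 = -3*4*3*-4 = 144  (running total: 96)
S = 96

96


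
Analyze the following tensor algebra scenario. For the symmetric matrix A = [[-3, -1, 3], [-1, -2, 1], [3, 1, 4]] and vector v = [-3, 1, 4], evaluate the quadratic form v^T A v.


First compute Av:
(Av)_1 = -3*-3 + -1*1 + 3*4 = 20
(Av)_2 = -1*-3 + -2*1 + 1*4 = 5
(Av)_3 = 3*-3 + 1*1 + 4*4 = 8
Av = [20, 5, 8]
Then v^T (Av) = -3*20 + 1*5 + 4*8
= -60 + 5 + 32 = -23

-23


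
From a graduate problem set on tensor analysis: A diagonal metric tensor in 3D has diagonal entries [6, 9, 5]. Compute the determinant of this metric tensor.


For a diagonal metric, the determinant is the product of diagonal entries.
Diagonal entries: 6, 9, 5
det(g) = 6 * 9 * 5 = 270

270


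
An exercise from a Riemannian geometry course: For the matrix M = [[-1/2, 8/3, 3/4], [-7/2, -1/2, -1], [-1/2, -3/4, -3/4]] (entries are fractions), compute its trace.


The trace is the sum of diagonal entries.
Diagonal: M[1,1] = -1/2, M[2,2] = -1/2, M[3,3] = -3/4
Tr(M) = -1/2 + -1/2 + -3/4
Computing step by step:
After adding M[1,1]: -1/2
After adding M[2,2]: -1
After adding M[3,3]: -7/4
Tr(M) = -7/4

-7/4


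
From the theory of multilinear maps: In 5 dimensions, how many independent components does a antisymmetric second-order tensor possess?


A antisymmetric rank-2 tensor in d dimensions has d(d-1)/2 independent components.
d = 5
d(d-1)/2 = 5 * 4 / 2 = 20 / 2 = 10

10


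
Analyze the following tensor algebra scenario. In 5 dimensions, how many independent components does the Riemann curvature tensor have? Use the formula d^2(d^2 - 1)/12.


The Riemann tensor in d dimensions has d^2(d^2 - 1)/12 independent components.
d = 5, so d^2 = 25
d^2 - 1 = 24
d^2(d^2 - 1) = 25 * 24 = 600
Divide by 12: 600 / 12 = 50

50


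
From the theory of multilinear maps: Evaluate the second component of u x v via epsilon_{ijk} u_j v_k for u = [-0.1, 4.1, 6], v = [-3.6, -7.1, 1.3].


(u x v)_2 = sum_{j,k} epsilon_{2jk} u_j v_k. Only permutations of (1,2,3) contribute; the two non-zero terms are:
eps_{213} u_1 v_3 = -1 * -0.1 * 1.3 = 0.13
eps_{231} u_3 v_1 = 1 * 6 * -3.6 = -21.6
(u x v)_2 = -21.47

-21.47


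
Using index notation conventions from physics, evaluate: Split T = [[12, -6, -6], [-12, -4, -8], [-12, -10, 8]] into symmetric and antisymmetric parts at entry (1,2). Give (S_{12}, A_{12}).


T_{12} = -6
T_{21} = -12
S_{12} = (-6 + -12)/2 = -18/2 = -9
A_{12} = (-6 - -12)/2 = 6/2 = 3
Check: S + A = -9 + 3 = -6 = T_{12}.

(-9, 3)


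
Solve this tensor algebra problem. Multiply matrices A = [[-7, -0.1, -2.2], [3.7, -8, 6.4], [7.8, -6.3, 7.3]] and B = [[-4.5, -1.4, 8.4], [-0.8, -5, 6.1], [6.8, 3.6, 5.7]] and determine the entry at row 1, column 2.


(AB)_{ij} = sum_k A_{ik} B_{kj}.
For i=1, j=2:
A_{11} * B_{12} = -7 * -1.4 = 9.8
A_{12} * B_{22} = -0.1 * -5 = 0.5
A_{13} * B_{32} = -2.2 * 3.6 = -7.92
Sum = 9.8 + 0.5 + -7.92 = 2.38

2.38


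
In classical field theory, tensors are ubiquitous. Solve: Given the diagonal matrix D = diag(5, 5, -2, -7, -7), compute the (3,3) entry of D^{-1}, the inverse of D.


For a diagonal matrix, the inverse has entries (D^{-1})_{ii} = 1/d_{ii}.
The diagonal entries are: d_{11} = 5, d_{22} = 5, d_{33} = -2, d_{44} = -7, d_{55} = -7
We need (D^{-1})_{33} = 1/d_{33} = 1/-2 = -1/2

-1/2


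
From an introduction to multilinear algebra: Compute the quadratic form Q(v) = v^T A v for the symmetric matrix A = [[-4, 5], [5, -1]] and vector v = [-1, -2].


First compute Av:
(Av)_1 = -4*-1 + 5*-2 = -6
(Av)_2 = 5*-1 + -1*-2 = -3
Av = [-6, -3]
Then v^T (Av) = -1*-6 + -2*-3
= 6 + 6 = 12

12


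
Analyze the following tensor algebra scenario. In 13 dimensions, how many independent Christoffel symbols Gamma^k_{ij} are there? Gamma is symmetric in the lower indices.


Christoffel symbols Gamma^k_{ij} are symmetric in i,j, so there are d * d(d+1)/2 independent symbols.
d = 13
d(d+1)/2 = 13 * 14 / 2 = 91
Total = 13 * 91 = 1183

1183


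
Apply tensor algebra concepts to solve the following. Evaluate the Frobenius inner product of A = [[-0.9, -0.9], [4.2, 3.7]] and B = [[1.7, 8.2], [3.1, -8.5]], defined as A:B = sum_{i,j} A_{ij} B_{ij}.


A:B = sum over all i,j of A_{ij} * B_{ij}.
Row 1: -0.9*1.7=-1.53, -0.9*8.2=-7.38 => row sum = -8.91
Row 2: 4.2*3.1=13.02, 3.7*-8.5=-31.45 => row sum = -18.43
Total = -8.91 + -18.43 = -27.34

-27.34


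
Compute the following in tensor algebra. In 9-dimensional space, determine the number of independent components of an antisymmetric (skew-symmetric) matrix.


An antisymmetric rank-2 tensor satisfies A_{ij} = -A_{ji}, so diagonal entries are zero.
The independent components are the upper-triangular entries: C(n, 2) = n(n-1)/2.
n = 9
C(9, 2) = 9 * 8 / 2 = 72 / 2 = 36

36


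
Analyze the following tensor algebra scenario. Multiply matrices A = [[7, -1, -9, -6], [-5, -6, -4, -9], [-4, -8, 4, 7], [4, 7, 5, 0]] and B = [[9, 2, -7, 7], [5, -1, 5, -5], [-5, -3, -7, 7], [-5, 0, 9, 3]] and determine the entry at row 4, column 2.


(AB)_{ij} = sum_k A_{ik} B_{kj}.
For i=4, j=2:
A_{41} * B_{12} = 4 * 2 = 8
A_{42} * B_{22} = 7 * -1 = -7
A_{43} * B_{32} = 5 * -3 = -15
A_{44} * B_{42} = 0 * 0 = 0
Sum = 8 + -7 + -15 + 0 = -14

-14


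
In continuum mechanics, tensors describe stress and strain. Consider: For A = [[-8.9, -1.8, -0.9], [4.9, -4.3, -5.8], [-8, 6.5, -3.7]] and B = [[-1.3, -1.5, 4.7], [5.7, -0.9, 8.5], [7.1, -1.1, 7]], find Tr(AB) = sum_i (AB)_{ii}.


Tr(AB) = sum_i (AB)_{ii} where (AB)_{ii} = sum_k A_{ik} B_{ki}.
(AB)_{11} = -8.9*-1.3 + -1.8*5.7 + -0.9*7.1 = -5.08
(AB)_{22} = 4.9*-1.5 + -4.3*-0.9 + -5.8*-1.1 = 2.9
(AB)_{33} = -8*4.7 + 6.5*8.5 + -3.7*7 = -8.25
Tr(AB) = -5.08 + 2.9 + -8.25 = -10.43

-10.43


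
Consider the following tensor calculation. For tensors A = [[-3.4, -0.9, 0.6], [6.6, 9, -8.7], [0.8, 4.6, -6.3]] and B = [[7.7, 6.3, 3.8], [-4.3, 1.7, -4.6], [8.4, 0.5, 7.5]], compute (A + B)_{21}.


Tensor addition is component-wise: (A + B)_{ij} = A_{ij} + B_{ij}.
A_{21} = 6.6
B_{21} = -4.3
(A + B)_{21} = 6.6 + -4.3 = 2.3

2.3


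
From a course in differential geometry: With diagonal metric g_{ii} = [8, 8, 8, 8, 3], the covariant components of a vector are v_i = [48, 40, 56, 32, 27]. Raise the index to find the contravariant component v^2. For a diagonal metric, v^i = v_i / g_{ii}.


To raise an index with a diagonal metric: v^i = v_i / g_{ii}.
For index 2: v_2 = 40, g_{22} = 8
v^2 = 40 / 8 = 5

5


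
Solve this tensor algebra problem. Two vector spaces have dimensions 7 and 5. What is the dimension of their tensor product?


The dimension of a tensor product is the product of dimensions.
dim(V) = 7, dim(W) = 5
dim(V (x) W) = 7 * 5 = 35

35


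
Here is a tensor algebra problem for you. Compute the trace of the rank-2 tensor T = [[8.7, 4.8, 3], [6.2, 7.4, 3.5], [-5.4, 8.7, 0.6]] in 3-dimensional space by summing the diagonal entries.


The contraction (trace) of a rank-2 tensor is the sum of its diagonal elements.
Diagonal entries: A[1,1] = 8.7, A[2,2] = 7.4, A[3,3] = 0.6
Tr(A) = 8.7 + 7.4 + 0.6 = 16.7

16.7


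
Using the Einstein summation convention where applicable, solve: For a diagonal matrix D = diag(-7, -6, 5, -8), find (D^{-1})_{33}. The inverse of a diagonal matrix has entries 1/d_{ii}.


For a diagonal matrix, the inverse has entries (D^{-1})_{ii} = 1/d_{ii}.
The diagonal entries are: d_{11} = -7, d_{22} = -6, d_{33} = 5, d_{44} = -8
We need (D^{-1})_{33} = 1/d_{33} = 1/5 = 1/5

1/5


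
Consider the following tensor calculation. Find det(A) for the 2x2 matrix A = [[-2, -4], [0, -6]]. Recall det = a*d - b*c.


For a 2x2 matrix [[a, b], [c, d]], det = a*d - b*c.
a = -2, b = -4, c = 0, d = -6
a*d = -2 * -6 = 12
b*c = -4 * 0 = 0
det = 12 - 0 = 12

12


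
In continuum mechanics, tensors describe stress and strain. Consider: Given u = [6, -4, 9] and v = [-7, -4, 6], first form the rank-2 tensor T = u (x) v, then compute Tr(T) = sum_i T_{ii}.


The outer product gives T_{ij} = u_i v_j.
The trace (contraction) is Tr(T) = sum_i T_{ii} = sum_i u_i v_i.
Diagonal entries:
T_{11} = u_1 * v_1 = 6 * -7 = -42
T_{22} = u_2 * v_2 = -4 * -4 = 16
T_{33} = u_3 * v_3 = 9 * 6 = 54
Tr(T) = -42 + 16 + 54 = 28

28


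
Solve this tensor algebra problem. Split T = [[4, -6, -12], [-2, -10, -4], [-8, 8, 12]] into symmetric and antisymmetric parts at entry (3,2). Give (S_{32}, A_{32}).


T_{32} = 8
T_{23} = -4
S_{32} = (8 + -4)/2 = 4/2 = 2
A_{32} = (8 - -4)/2 = 12/2 = 6
Check: S + A = 2 + 6 = 8 = T_{32}.

(2, 6)


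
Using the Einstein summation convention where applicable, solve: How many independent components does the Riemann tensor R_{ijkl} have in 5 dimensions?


The Riemann tensor in d dimensions has d^2(d^2 - 1)/12 independent components.
d = 5, so d^2 = 25
d^2 - 1 = 24
d^2(d^2 - 1) = 25 * 24 = 600
Divide by 12: 600 / 12 = 50

50


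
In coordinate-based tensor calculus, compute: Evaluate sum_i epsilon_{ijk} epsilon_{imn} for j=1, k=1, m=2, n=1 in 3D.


Using the identity: epsilon_{ijk} epsilon_{imn} = delta_{jm} delta_{kn} - delta_{jn} delta_{km}.
delta_{12} = 0
delta_{11} = 1
delta_{11} = 1
delta_{12} = 0
Result = 0 * 1 - 1 * 0 = 0 - 0 = 0

0


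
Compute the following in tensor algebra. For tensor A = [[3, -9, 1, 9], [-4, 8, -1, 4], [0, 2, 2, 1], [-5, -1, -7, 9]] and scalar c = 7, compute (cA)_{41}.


Scalar multiplication: (cA)_{ij} = c * A_{ij}.
c = 7
A_{41} = -5
(cA)_{41} = 7 * -5 = -35

-35


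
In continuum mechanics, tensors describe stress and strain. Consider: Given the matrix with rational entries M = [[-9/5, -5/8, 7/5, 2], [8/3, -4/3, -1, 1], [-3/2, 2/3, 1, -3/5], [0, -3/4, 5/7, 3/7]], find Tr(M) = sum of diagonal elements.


The trace is the sum of diagonal entries.
Diagonal: M[1,1] = -9/5, M[2,2] = -4/3, M[3,3] = 1, M[4,4] = 3/7
Tr(M) = -9/5 + -4/3 + 1 + 3/7
Computing step by step:
After adding M[1,1]: -9/5
After adding M[2,2]: -47/15
After adding M[3,3]: -32/15
After adding M[4,4]: -179/105
Tr(M) = -179/105

-179/105


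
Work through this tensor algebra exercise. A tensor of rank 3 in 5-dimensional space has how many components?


The number of components of a rank-r tensor in d dimensions is d^r.
Here d = 5 and r = 3.
5^3 = 125

125


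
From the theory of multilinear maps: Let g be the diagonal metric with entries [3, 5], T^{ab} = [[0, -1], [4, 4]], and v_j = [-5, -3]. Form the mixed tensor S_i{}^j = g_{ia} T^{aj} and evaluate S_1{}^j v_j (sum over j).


Step 1: lower the first index. For a diagonal metric, g_{ia} T^{aj} = g_{ii} T^{ij} (no sum on i).
g_{11} = 3
S_1{}^1 = 3 * T^{11} = 3 * 0 = 0
S_1{}^2 = 3 * T^{12} = 3 * -1 = -3
Step 2: contract S_1{}^j with v_j.
S_1{}^1 * v_1 = 0 * -5 = 0
S_1{}^2 * v_2 = -3 * -3 = 9
Result = 0 + 9 = 9

9


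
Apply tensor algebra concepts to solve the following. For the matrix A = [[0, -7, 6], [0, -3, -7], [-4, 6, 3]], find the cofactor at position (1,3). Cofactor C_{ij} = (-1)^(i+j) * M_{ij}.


To find cofactor C_{13}, delete row 1 and column 3.
The resulting 2x2 submatrix is: [[0, -3], [-4, 6]]
Minor M_{13} = 0*6 - -3*-4
  = 0 - 12 = -12
Sign = (-1)^(1+3) = (-1)^4 = 1
Cofactor C_{13} = 1 * -12 = -12

-12


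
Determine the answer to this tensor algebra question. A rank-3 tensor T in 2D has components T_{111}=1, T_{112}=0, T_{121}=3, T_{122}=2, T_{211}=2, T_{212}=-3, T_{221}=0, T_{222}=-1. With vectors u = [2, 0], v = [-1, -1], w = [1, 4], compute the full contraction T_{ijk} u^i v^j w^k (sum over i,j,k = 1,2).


S = sum over i,j,k of T_{ijk} u_i v_j w_k. Expanding all 8 terms:
T_{111}*u_1*v_1*w_1 = 1*2*-1*1 = -2  (running total: -2)
T_{112}*u_1*v_1*w_2 = 0*2*-1*4 = 0  (running total: -2)
T_{121}*u_1*v_2*w_1 = 3*2*-1*1 = -6  (running total: -8)
T_{122}*u_1*v_2*w_2 = 2*2*-1*4 = -16  (running total: -24)
T_{211}*u_2*v_1*w_1 = 2*0*-1*1 = 0  (running total: -24)
T_{212}*u_2*v_1*w_2 = -3*0*-1*4 = 0  (running total: -24)
T_{221}*u_2*v_2*w_1 = 0*0*-1*1 = 0  (running total: -24)
T_{222}*u_2*v_2*w_2 = -1*0*-1*4 = 0  (running total: -24)
S = -24

-24


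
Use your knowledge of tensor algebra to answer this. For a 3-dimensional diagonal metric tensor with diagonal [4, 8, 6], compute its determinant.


For a diagonal metric, the determinant is the product of diagonal entries.
Diagonal entries: 4, 8, 6
det(g) = 4 * 8 * 6 = 192

192


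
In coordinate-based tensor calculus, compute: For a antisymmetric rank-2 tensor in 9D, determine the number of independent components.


A antisymmetric rank-2 tensor in d dimensions has d(d-1)/2 independent components.
d = 9
d(d-1)/2 = 9 * 8 / 2 = 72 / 2 = 36

36


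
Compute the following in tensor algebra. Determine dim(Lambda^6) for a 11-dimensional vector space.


The dimension of the space of p-forms on an n-dimensional space is C(n, p).
n = 11, p = 6
C(11, 6) = 11! / (6! * 5!) = 462

462


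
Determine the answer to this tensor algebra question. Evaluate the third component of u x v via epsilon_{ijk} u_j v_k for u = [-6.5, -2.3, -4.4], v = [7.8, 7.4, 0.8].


(u x v)_3 = sum_{j,k} epsilon_{3jk} u_j v_k. Only permutations of (1,2,3) contribute; the two non-zero terms are:
eps_{312} u_1 v_2 = 1 * -6.5 * 7.4 = -48.1
eps_{321} u_2 v_1 = -1 * -2.3 * 7.8 = 17.94
(u x v)_3 = -30.16

-30.16


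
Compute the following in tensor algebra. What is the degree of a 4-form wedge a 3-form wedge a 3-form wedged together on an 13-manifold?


The degree of a wedge product is the sum of the degrees of the individual forms.
Degrees: 4, 3, 3
Total degree = 4 + 3 + 3 = 10

10


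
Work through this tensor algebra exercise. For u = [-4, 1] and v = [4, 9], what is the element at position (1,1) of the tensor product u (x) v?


The outer product entry T_{ij} = u_i * v_j.
We need i=1, j=1.
u_1 = -4, v_1 = 4
T_{1,1} = -4 * 4 = -16

-16


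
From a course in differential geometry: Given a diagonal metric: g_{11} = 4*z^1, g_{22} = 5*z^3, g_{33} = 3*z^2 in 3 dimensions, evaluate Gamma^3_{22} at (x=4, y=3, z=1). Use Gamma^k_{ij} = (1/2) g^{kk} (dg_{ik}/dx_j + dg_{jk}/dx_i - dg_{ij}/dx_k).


For a diagonal metric, Gamma^k_{ij} = (1/2) g^{kk} (dg_{ik}/dx_j + dg_{jk}/dx_i - dg_{ij}/dx_k).
The metric is diagonal, so g_{ab} = 0 for a != b.
At the given point: g_{11} = 4, g_{22} = 5, g_{33} = 3
g^{33} = 1/3
dg_{23}/dx_2 = 0 (off-diagonal)
dg_{23}/dx_2 = 0 (off-diagonal)
dg_{22}/dx_3 = dg_{22}/dx_3 = 15
Numerator = 0 + 0 - 15 = -15
Gamma^3_{22} = -15 / (2 * 3) = -5/2

-5/2


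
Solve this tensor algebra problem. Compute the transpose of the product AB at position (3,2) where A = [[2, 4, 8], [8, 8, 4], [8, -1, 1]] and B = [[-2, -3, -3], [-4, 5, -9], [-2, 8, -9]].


(AB)^T_{ij} = (AB)_{ji} = sum_k A_{jk} B_{ki}.
For i=3, j=2 we need (AB)_{23}:
A_{21} * B_{13} = 8 * -3 = -24
A_{22} * B_{23} = 8 * -9 = -72
A_{23} * B_{33} = 4 * -9 = -36
Sum = -24 + -72 + -36 = -132

-132


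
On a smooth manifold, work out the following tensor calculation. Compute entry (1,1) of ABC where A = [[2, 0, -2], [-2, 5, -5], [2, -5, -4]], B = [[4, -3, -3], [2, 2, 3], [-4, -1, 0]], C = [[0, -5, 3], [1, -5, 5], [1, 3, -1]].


(ABC)_{11} = sum_m (AB)_{1m} C_{m1}. First compute row 1 of AB.
(AB)_{11} = 2*4 + 0*2 + -2*-4 = 16
(AB)_{12} = 2*-3 + 0*2 + -2*-1 = -4
(AB)_{13} = 2*-3 + 0*3 + -2*0 = -6
Now contract with column 1 of C:
(AB)_{11} * C_{11} = 16 * 0 = 0
(AB)_{12} * C_{21} = -4 * 1 = -4
(AB)_{13} * C_{31} = -6 * 1 = -6
(ABC)_{11} = 0 + -4 + -6 = -10

-10


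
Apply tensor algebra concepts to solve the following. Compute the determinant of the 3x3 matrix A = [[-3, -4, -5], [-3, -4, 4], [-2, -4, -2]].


Expanding along the first row, det(A) = a11*M_11 - a12*M_12 + a13*M_13, where M_1j is the (1,j) minor.
Minor M_11 = -4*-2 - 4*-4 = 24
Minor M_12 = -3*-2 - 4*-2 = 14
Minor M_13 = -3*-4 - -4*-2 = 4
det = -3*(24) - -4*(14) + -5*(4)
    = -72 - -56 + -20
    = -36

-36


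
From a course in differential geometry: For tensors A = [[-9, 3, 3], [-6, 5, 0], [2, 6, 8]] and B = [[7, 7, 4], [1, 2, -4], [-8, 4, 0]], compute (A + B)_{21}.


Tensor addition is component-wise: (A + B)_{ij} = A_{ij} + B_{ij}.
A_{21} = -6
B_{21} = 1
(A + B)_{21} = -6 + 1 = -5

-5


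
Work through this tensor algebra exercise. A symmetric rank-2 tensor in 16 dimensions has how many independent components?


A symmetric rank-2 tensor in d dimensions has d(d+1)/2 independent components.
d = 16
d(d+1)/2 = 16 * 17 / 2 = 272 / 2 = 136

136


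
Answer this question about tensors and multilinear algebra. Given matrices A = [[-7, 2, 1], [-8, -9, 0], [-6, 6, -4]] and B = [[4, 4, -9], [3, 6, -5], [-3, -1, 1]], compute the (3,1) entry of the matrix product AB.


(AB)_{ij} = sum_k A_{ik} B_{kj}.
For i=3, j=1:
A_{31} * B_{11} = -6 * 4 = -24
A_{32} * B_{21} = 6 * 3 = 18
A_{33} * B_{31} = -4 * -3 = 12
Sum = -24 + 18 + 12 = 6

6


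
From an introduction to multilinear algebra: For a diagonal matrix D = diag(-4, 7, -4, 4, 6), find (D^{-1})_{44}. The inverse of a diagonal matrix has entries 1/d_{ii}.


For a diagonal matrix, the inverse has entries (D^{-1})_{ii} = 1/d_{ii}.
The diagonal entries are: d_{11} = -4, d_{22} = 7, d_{33} = -4, d_{44} = 4, d_{55} = 6
We need (D^{-1})_{44} = 1/d_{44} = 1/4 = 1/4

1/4


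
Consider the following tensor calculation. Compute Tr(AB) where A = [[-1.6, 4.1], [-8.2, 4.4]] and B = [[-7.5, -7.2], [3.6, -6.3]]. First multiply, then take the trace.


Tr(AB) = sum_i (AB)_{ii} where (AB)_{ii} = sum_k A_{ik} B_{ki}.
(AB)_{11} = -1.6*-7.5 + 4.1*3.6 = 26.76
(AB)_{22} = -8.2*-7.2 + 4.4*-6.3 = 31.32
Tr(AB) = 26.76 + 31.32 = 58.08

58.08


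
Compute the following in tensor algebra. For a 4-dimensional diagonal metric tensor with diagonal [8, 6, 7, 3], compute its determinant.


For a diagonal metric, the determinant is the product of diagonal entries.
Diagonal entries: 8, 6, 7, 3
det(g) = 8 * 6 * 7 * 3 = 1008

1008


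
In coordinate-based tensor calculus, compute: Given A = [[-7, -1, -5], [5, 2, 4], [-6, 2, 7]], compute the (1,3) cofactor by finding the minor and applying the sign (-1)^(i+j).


To find cofactor C_{13}, delete row 1 and column 3.
The resulting 2x2 submatrix is: [[5, 2], [-6, 2]]
Minor M_{13} = 5*2 - 2*-6
  = 10 - -12 = 22
Sign = (-1)^(1+3) = (-1)^4 = 1
Cofactor C_{13} = 1 * 22 = 22

22


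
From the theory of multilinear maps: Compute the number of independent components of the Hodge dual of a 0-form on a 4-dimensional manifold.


The Hodge dual of a p-form on an n-dimensional manifold is an (n-p)-form.
n = 4, p = 0, so dual degree = 4 - 0 = 4
The number of components is C(n, n-p) = C(4, 4) = 1

1


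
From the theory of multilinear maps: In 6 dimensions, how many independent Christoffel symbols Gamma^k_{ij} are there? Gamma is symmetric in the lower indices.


Christoffel symbols Gamma^k_{ij} are symmetric in i,j, so there are d * d(d+1)/2 independent symbols.
d = 6
d(d+1)/2 = 6 * 7 / 2 = 21
Total = 6 * 21 = 126

126


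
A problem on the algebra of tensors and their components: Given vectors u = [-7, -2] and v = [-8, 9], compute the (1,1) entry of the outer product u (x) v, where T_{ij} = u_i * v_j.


The outer product entry T_{ij} = u_i * v_j.
We need i=1, j=1.
u_1 = -7, v_1 = -8
T_{1,1} = -7 * -8 = 56

56


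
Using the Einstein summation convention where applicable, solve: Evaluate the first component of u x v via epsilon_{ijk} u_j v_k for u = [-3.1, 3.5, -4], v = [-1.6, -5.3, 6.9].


(u x v)_1 = sum_{j,k} epsilon_{1jk} u_j v_k. Only permutations of (1,2,3) contribute; the two non-zero terms are:
eps_{123} u_2 v_3 = 1 * 3.5 * 6.9 = 24.15
eps_{132} u_3 v_2 = -1 * -4 * -5.3 = -21.2
(u x v)_1 = 2.95

2.95


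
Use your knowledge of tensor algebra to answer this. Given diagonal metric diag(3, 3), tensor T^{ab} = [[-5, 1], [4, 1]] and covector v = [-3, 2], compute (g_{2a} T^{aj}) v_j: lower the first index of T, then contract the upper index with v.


Step 1: lower the first index. For a diagonal metric, g_{ia} T^{aj} = g_{ii} T^{ij} (no sum on i).
g_{22} = 3
S_2{}^1 = 3 * T^{21} = 3 * 4 = 12
S_2{}^2 = 3 * T^{22} = 3 * 1 = 3
Step 2: contract S_2{}^j with v_j.
S_2{}^1 * v_1 = 12 * -3 = -36
S_2{}^2 * v_2 = 3 * 2 = 6
Result = -36 + 6 = -30

-30


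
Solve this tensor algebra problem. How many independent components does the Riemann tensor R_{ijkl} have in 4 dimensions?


The Riemann tensor in d dimensions has d^2(d^2 - 1)/12 independent components.
d = 4, so d^2 = 16
d^2 - 1 = 15
d^2(d^2 - 1) = 16 * 15 = 240
Divide by 12: 240 / 12 = 20

20


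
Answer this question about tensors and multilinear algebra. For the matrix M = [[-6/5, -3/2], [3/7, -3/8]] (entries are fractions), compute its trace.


The trace is the sum of diagonal entries.
Diagonal: M[1,1] = -6/5, M[2,2] = -3/8
Tr(M) = -6/5 + -3/8
Computing step by step:
After adding M[1,1]: -6/5
After adding M[2,2]: -63/40
Tr(M) = -63/40

-63/40


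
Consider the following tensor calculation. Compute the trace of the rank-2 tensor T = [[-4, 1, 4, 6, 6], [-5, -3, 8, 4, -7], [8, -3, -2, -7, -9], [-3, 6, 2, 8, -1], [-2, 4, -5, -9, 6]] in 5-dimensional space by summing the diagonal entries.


The contraction (trace) of a rank-2 tensor is the sum of its diagonal elements.
Diagonal entries: A[1,1] = -4, A[2,2] = -3, A[3,3] = -2, A[4,4] = 8, A[5,5] = 6
Tr(A) = -4 + -3 + -2 + 8 + 6 = 5

5


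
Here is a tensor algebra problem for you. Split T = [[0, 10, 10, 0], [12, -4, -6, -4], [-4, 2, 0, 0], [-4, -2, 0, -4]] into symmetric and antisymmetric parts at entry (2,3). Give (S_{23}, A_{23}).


T_{23} = -6
T_{32} = 2
S_{23} = (-6 + 2)/2 = -4/2 = -2
A_{23} = (-6 - 2)/2 = -8/2 = -4
Check: S + A = -2 + -4 = -6 = T_{23}.

(-2, -4)


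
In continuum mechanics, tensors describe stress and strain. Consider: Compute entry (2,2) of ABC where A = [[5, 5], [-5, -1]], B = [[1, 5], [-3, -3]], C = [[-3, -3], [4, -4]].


(ABC)_{22} = sum_m (AB)_{2m} C_{m2}. First compute row 2 of AB.
(AB)_{21} = -5*1 + -1*-3 = -2
(AB)_{22} = -5*5 + -1*-3 = -22
Now contract with column 2 of C:
(AB)_{21} * C_{12} = -2 * -3 = 6
(AB)_{22} * C_{22} = -22 * -4 = 88
(ABC)_{22} = 6 + 88 = 94

94


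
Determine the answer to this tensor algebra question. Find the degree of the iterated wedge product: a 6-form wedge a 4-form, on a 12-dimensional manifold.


The degree of a wedge product is the sum of the degrees of the individual forms.
Degrees: 6, 4
Total degree = 6 + 4 = 10

10


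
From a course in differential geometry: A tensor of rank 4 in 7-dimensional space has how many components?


The number of components of a rank-r tensor in d dimensions is d^r.
Here d = 7 and r = 4.
7^4 = 2401

2401


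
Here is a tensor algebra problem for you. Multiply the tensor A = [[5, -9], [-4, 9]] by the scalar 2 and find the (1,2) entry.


Scalar multiplication: (cA)_{ij} = c * A_{ij}.
c = 2
A_{12} = -9
(cA)_{12} = 2 * -9 = -18

-18


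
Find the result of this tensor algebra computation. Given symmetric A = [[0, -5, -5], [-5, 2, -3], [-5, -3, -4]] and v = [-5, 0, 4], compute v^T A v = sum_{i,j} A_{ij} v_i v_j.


First compute Av:
(Av)_1 = 0*-5 + -5*0 + -5*4 = -20
(Av)_2 = -5*-5 + 2*0 + -3*4 = 13
(Av)_3 = -5*-5 + -3*0 + -4*4 = 9
Av = [-20, 13, 9]
Then v^T (Av) = -5*-20 + 0*13 + 4*9
= 100 + 0 + 36 = 136

136


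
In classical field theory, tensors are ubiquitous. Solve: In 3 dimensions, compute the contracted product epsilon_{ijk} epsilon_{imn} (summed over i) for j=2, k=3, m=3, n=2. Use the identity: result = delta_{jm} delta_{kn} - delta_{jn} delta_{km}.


Using the identity: epsilon_{ijk} epsilon_{imn} = delta_{jm} delta_{kn} - delta_{jn} delta_{km}.
delta_{23} = 0
delta_{32} = 0
delta_{22} = 1
delta_{33} = 1
Result = 0 * 0 - 1 * 1 = 0 - 1 = -1

-1


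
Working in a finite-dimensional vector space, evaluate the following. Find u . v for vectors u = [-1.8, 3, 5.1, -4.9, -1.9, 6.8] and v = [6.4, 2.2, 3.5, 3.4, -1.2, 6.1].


The inner product u . v = sum of u_i * v_i.
Term-by-term: -1.8 * 6.4, 3 * 2.2, 5.1 * 3.5, -4.9 * 3.4, -1.9 * -1.2, 6.8 * 6.1
Products: -11.52, 6.6, 17.85, -16.66, 2.28, 41.48
Sum = -11.52 + 6.6 + 17.85 + -16.66 + 2.28 + 41.48 = 40.03

40.03


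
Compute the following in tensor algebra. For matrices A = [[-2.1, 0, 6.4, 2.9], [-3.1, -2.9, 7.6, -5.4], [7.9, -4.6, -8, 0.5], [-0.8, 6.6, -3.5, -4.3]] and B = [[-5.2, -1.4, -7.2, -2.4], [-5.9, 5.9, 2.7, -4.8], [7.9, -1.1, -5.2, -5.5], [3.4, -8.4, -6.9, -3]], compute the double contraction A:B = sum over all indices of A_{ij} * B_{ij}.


A:B = sum over all i,j of A_{ij} * B_{ij}.
Row 1: -2.1*-5.2=10.92, 0*-1.4=0, 6.4*-7.2=-46.08, 2.9*-2.4=-6.96 => row sum = -42.12
Row 2: -3.1*-5.9=18.29, -2.9*5.9=-17.11, 7.6*2.7=20.52, -5.4*-4.8=25.92 => row sum = 47.62
Row 3: 7.9*7.9=62.41, -4.6*-1.1=5.06, -8*-5.2=41.6, 0.5*-5.5=-2.75 => row sum = 106.32
Row 4: -0.8*3.4=-2.72, 6.6*-8.4=-55.44, -3.5*-6.9=24.15, -4.3*-3=12.9 => row sum = -21.11
Total = -42.12 + 47.62 + 106.32 + -21.11 = 90.71

90.71


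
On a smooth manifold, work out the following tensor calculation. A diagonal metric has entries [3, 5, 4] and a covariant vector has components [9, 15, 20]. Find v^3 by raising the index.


To raise an index with a diagonal metric: v^i = v_i / g_{ii}.
For index 3: v_3 = 20, g_{33} = 4
v^3 = 20 / 4 = 5

5


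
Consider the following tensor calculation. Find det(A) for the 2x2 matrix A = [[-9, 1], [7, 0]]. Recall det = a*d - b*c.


For a 2x2 matrix [[a, b], [c, d]], det = a*d - b*c.
a = -9, b = 1, c = 7, d = 0
a*d = -9 * 0 = 0
b*c = 1 * 7 = 7
det = 0 - 7 = -7

-7


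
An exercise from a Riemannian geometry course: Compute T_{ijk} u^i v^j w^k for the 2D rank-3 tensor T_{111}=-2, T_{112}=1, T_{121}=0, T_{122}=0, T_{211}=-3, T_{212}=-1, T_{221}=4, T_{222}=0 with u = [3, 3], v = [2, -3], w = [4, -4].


S = sum over i,j,k of T_{ijk} u_i v_j w_k. Expanding all 8 terms:
T_{111}*u_1*v_1*w_1 = -2*3*2*4 = -48  (running total: -48)
T_{112}*u_1*v_1*w_2 = 1*3*2*-4 = -24  (running total: -72)
T_{121}*u_1*v_2*w_1 = 0*3*-3*4 = 0  (running total: -72)
T_{122}*u_1*v_2*w_2 = 0*3*-3*-4 = 0  (running total: -72)
T_{211}*u_2*v_1*w_1 = -3*3*2*4 = -72  (running total: -144)
T_{212}*u_2*v_1*w_2 = -1*3*2*-4 = 24  (running total: -120)
T_{221}*u_2*v_2*w_1 = 4*3*-3*4 = -144  (running total: -264)
T_{222}*u_2*v_2*w_2 = 0*3*-3*-4 = 0  (running total: -264)
S = -264

-264


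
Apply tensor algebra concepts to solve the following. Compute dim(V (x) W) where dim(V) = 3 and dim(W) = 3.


The dimension of a tensor product is the product of dimensions.
dim(V) = 3, dim(W) = 3
dim(V (x) W) = 3 * 3 = 9

9


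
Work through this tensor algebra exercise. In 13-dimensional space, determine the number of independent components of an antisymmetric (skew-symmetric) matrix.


An antisymmetric rank-2 tensor satisfies A_{ij} = -A_{ji}, so diagonal entries are zero.
The independent components are the upper-triangular entries: C(n, 2) = n(n-1)/2.
n = 13
C(13, 2) = 13 * 12 / 2 = 156 / 2 = 78

78


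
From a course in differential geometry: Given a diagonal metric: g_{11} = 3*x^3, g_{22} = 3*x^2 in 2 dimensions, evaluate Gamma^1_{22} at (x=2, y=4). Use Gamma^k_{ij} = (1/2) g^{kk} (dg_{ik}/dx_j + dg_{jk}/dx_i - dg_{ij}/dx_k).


For a diagonal metric, Gamma^k_{ij} = (1/2) g^{kk} (dg_{ik}/dx_j + dg_{jk}/dx_i - dg_{ij}/dx_k).
The metric is diagonal, so g_{ab} = 0 for a != b.
At the given point: g_{11} = 24, g_{22} = 12
g^{11} = 1/24
dg_{21}/dx_2 = 0 (off-diagonal)
dg_{21}/dx_2 = 0 (off-diagonal)
dg_{22}/dx_1 = dg_{22}/dx_1 = 12
Numerator = 0 + 0 - 12 = -12
Gamma^1_{22} = -12 / (2 * 24) = -1/4

-1/4


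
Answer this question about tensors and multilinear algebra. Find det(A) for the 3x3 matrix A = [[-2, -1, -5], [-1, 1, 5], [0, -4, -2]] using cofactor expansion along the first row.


Expanding along the first row, det(A) = a11*M_11 - a12*M_12 + a13*M_13, where M_1j is the (1,j) minor.
Minor M_11 = 1*-2 - 5*-4 = 18
Minor M_12 = -1*-2 - 5*0 = 2
Minor M_13 = -1*-4 - 1*0 = 4
det = -2*(18) - -1*(2) + -5*(4)
    = -36 - -2 + -20
    = -54

-54


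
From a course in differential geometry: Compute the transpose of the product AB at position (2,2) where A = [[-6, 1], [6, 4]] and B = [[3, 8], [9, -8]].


(AB)^T_{ij} = (AB)_{ji} = sum_k A_{jk} B_{ki}.
For i=2, j=2 we need (AB)_{22}:
A_{21} * B_{12} = 6 * 8 = 48
A_{22} * B_{22} = 4 * -8 = -32
Sum = 48 + -32 = 16

16


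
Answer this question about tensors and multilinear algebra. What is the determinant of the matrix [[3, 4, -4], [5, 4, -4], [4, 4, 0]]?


Expanding along the first row, det(A) = a11*M_11 - a12*M_12 + a13*M_13, where M_1j is the (1,j) minor.
Minor M_11 = 4*0 - -4*4 = 16
Minor M_12 = 5*0 - -4*4 = 16
Minor M_13 = 5*4 - 4*4 = 4
det = 3*(16) - 4*(16) + -4*(4)
    = 48 - 64 + -16
    = -32

-32
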